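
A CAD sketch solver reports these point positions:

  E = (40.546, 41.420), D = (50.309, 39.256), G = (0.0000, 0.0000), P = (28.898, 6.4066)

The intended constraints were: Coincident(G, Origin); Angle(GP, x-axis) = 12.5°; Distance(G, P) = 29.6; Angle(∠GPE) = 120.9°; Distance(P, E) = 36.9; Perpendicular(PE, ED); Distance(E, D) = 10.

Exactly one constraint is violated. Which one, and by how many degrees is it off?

Perpendicular(PE, ED) — off by 5.90°.

G = (0.00, 0.00) ✓; GP at 12.50° ✓; |GP| = 29.60 ✓; ∠GPE = 120.9° ✓; |PE| = 36.90 ✓; ∠(PE, ED) = 84.10° ✗; |ED| = 10.00 ✓.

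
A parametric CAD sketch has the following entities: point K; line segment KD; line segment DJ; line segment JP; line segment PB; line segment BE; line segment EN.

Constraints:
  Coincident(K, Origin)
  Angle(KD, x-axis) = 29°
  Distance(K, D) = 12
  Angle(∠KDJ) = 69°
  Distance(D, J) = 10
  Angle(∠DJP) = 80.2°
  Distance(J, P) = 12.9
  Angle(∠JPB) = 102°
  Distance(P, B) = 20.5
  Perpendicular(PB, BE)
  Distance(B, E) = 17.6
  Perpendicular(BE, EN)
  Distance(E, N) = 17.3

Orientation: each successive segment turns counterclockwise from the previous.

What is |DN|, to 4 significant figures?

6.168

K is at the origin; KD runs at 29.0° with length 12.0, so D = (10.50, 5.818). ∠KDJ = 69.0° gives DJ at 140.0° from the x-axis; with |DJ| = 10.0, J = (2.835, 12.25). ∠DJP = 80.2° gives JP at -120.2° from the x-axis; with |JP| = 12.9, P = (-3.654, 1.096). ∠JPB = 102.0° gives PB at -42.20° from the x-axis; with |PB| = 20.5, B = (11.53, -12.67). PB is perpendicular to BE, so BE runs at 47.80°; with |BE| = 17.6, E = (23.35, 0.3643). The perpendicularity gives EN at right angles to BE, so EN runs at 137.8°; with |EN| = 17.3, N = (10.54, 11.99). Then |DN| = |N − D| = 6.168.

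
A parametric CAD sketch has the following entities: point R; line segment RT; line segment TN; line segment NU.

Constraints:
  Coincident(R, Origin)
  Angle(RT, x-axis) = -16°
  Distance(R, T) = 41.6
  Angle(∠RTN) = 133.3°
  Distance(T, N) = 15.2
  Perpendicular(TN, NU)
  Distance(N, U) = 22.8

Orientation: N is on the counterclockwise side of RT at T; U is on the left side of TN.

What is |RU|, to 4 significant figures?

44.36

∠RTN = 133.3°, so TN runs at -16.0° + (180° − 133.3°) = 30.70° from the x-axis; with |TN| = 15.2, N = T + 15.2·(cos 30.70°, sin 30.70°) = (53.06, -3.706). The perpendicularity gives NU at right angles to TN; with |NU| = 22.8 on the left of TN, U = N + 22.8·(-0.5105, 0.8599) = (41.42, 15.90). Then |RU| = |U − R| = 44.36.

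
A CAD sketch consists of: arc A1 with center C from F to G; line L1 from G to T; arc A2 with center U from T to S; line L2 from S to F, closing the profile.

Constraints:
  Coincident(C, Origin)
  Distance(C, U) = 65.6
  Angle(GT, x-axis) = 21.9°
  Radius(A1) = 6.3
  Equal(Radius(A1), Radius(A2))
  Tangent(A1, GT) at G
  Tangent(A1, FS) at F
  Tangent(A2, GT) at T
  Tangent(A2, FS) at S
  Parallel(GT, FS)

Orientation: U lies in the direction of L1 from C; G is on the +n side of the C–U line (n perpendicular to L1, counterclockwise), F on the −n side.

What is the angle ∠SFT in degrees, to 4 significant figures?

10.87°

Tangency of A1 to both parallel lines with radius 6.3 puts G and F at C ± 6.3·n: G = (-2.350, 5.845), F = (2.350, -5.845). Equal radii place T and S the same way about U: T = U + 6.3·n = (58.52, 30.31), S = U − 6.3·n = (63.22, 18.62). Then cos ∠SFT = FS·FT / (|FS||FT|), giving 10.87°.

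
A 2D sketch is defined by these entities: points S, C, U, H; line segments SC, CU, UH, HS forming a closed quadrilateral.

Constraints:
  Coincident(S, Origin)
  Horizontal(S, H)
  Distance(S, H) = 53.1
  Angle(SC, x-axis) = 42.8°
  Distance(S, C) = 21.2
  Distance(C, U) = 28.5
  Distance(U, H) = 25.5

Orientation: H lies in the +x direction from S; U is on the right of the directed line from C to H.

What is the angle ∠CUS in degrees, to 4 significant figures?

41.00°

S is at the origin; S and H share the same y with |SH| = 53.1 and H in +x, so H = (53.1, 0). SC runs at 42.8° with |SC| = 21.2, so C = (15.56, 14.40). U is determined by |CU| = 28.5 and |UH| = 25.5 together: it lies at the intersection of circle(C, 28.5) and circle(H, 25.5). With |CH| = 40.21, the foot of the radical line on CH is 22.12 from C and the perpendicular offset is √(28.5² − 22.12²) = 17.97. Taking the right-of-CH solution: U = (29.77, -10.30).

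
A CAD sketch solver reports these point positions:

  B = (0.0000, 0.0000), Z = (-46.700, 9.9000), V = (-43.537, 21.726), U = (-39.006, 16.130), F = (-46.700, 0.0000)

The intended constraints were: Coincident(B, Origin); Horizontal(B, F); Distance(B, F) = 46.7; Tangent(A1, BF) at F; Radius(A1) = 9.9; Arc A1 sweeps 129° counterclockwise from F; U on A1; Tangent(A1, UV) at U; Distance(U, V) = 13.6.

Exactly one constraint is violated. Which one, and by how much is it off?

Distance(U, V) = 13.6 — off by 6.40.

B = (0.00, 0.00) ✓; B.y = 0.00, F.y = 0.00 ✓; |BF| = 46.70 ✓; ∠(ZF, FB) = 90.00° ✓; |ZF| = 9.900 ✓; bearing(Z→U) − bearing(Z→F) = 129.0° ✓; |ZU| = 9.900 ✓; ∠(ZU, UV) = 90.00° ✓; |UV| = 7.200 ✗.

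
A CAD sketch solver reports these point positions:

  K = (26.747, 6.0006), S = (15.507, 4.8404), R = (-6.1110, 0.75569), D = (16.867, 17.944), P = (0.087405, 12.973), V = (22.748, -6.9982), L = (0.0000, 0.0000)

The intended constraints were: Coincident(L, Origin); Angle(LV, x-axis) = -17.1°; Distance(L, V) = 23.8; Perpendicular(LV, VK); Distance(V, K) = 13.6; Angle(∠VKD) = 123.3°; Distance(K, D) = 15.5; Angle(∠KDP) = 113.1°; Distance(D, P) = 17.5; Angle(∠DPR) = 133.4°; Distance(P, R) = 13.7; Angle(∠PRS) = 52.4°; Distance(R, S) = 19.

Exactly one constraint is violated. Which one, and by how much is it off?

Distance(R, S) = 19 — off by 3.00.

L = (0.00, 0.00) ✓; LV at -17.10° ✓; |LV| = 23.80 ✓; ∠(LV, VK) = 90.00° ✓; |VK| = 13.60 ✓; ∠VKD = 123.3° ✓; |KD| = 15.50 ✓; ∠KDP = 113.1° ✓; |DP| = 17.50 ✓; ∠DPR = 133.4° ✓; |PR| = 13.70 ✓; ∠PRS = 52.40° ✓; |RS| = 22.00 ✗.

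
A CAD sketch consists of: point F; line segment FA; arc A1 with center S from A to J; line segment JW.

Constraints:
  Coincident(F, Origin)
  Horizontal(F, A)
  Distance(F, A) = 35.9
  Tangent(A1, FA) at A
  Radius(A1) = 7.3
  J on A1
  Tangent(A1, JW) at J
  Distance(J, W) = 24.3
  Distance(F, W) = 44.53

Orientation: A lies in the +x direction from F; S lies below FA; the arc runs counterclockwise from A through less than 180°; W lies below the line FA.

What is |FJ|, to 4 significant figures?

29.71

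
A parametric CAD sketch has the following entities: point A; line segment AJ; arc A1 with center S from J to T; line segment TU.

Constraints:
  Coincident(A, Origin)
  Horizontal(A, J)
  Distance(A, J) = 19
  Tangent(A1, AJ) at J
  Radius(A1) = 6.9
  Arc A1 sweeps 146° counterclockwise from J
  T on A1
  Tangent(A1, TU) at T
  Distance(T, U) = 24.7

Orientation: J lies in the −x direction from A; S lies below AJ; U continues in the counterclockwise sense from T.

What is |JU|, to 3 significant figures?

31.2

On A1, J sits at bearing 90° from S; a 146° counterclockwise sweep puts T at bearing 236°, so T = S + 6.9·(cos 236°, sin 236°) = (-22.9, -12.6). Since A1 is tangent to TU there, ST ⟂ TU, so TU runs along (−sin 236°, cos 236°); with |TU| = 24.7, U = (-2.38, -26.4). Then |JU| = |U − J| = 31.2.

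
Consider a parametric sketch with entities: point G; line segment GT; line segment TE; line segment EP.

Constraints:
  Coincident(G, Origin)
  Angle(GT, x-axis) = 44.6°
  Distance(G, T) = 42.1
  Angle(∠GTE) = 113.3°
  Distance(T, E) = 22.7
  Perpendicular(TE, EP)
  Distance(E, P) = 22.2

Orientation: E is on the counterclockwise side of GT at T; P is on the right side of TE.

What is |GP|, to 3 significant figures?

72.5

G is at the origin; GT runs at 44.6° with length 42.1, so T = 42.1·(cos 44.6°, sin 44.6°) = (30.0, 29.6). ∠GTE = 113.3°, so TE runs at 44.6° + (180° − 113.3°) = 111° from the x-axis; with |TE| = 22.7, E = T + 22.7·(cos 111°, sin 111°) = (21.7, 50.7). The perpendicularity gives EP at right angles to TE; with |EP| = 22.2 on the right of TE, P = E + 22.2·(0.932, 0.363) = (42.4, 58.8). Then |GP| = |P − G| = 72.5.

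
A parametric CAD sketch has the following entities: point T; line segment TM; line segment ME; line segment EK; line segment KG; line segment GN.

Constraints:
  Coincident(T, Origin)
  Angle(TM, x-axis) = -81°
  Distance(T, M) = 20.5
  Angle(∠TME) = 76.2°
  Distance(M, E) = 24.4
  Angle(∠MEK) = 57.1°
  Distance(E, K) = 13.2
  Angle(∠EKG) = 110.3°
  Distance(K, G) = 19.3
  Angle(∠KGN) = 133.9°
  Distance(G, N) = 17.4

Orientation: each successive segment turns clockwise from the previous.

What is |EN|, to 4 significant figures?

35.95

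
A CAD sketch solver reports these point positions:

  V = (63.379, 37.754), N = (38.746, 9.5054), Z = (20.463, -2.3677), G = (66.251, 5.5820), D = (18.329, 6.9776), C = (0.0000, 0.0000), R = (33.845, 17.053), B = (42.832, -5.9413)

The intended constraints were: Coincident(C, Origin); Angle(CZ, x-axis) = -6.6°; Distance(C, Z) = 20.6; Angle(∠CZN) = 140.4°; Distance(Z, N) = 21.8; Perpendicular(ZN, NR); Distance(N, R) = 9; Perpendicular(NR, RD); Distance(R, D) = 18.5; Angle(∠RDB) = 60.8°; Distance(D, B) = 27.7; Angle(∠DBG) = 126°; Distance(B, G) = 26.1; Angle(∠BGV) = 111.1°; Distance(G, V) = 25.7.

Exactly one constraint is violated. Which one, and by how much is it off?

Distance(G, V) = 25.7 — off by 6.60.

C = (0.00, 0.00) ✓; CZ at -6.600° ✓; |CZ| = 20.60 ✓; ∠CZN = 140.4° ✓; |ZN| = 21.80 ✓; ∠(ZN, NR) = 90.00° ✓; |NR| = 8.999 ✓; ∠(NR, RD) = 90.00° ✓; |RD| = 18.50 ✓; ∠RDB = 60.80° ✓; |DB| = 27.70 ✓; ∠DBG = 126.0° ✓; |BG| = 26.10 ✓; ∠BGV = 111.1° ✓; |GV| = 32.30 ✗.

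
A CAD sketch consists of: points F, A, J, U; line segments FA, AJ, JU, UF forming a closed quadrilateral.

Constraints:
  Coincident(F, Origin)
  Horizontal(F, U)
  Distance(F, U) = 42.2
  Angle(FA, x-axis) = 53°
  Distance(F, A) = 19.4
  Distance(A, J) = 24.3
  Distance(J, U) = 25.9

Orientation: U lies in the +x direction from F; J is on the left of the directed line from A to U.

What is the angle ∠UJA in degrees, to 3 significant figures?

85.9°

F is at the origin; F and U share the same y with |FU| = 42.2 and U in +x, so U = (42.2, 0). FA runs at 53.0° with |FA| = 19.4, so A = (11.7, 15.5). J is determined by |AJ| = 24.3 and |JU| = 25.9 together: it lies at the intersection of circle(A, 24.3) and circle(U, 25.9). With |AU| = 34.2, the foot of the radical line on AU is 15.9 from A and the perpendicular offset is √(24.3² − 15.9²) = 18.3. Taking the left-of-AU solution: J = (34.2, 24.6).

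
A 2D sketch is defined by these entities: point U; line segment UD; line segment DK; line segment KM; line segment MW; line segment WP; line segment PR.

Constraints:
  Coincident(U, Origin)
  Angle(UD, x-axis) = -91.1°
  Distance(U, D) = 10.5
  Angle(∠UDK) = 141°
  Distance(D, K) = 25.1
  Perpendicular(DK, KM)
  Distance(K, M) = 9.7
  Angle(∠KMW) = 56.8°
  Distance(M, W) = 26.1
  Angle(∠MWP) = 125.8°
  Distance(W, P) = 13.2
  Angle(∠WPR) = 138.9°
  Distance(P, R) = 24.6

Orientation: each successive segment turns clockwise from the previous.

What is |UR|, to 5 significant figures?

50.866

∠MWP = 125.8° gives WP at -37.500° from the x-axis; with |WP| = 13.2, P = (11.683, -23.985). ∠WPR = 138.9° gives PR at -78.600° from the x-axis; with |PR| = 24.6, R = (16.545, -48.100). Then |UR| = |R − U| = 50.866.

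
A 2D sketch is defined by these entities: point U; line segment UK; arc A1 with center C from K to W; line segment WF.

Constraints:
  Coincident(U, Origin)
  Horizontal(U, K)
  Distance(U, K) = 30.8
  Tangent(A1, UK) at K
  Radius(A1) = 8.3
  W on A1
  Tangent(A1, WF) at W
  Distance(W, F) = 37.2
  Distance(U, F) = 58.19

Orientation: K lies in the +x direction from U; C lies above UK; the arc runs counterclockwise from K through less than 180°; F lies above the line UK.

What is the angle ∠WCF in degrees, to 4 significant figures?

77.42°

Checks: |CW| = 8.300 ✓; ∠(CW, WF) = 90.00° ✓; |WF| = 37.20 ✓; |UF| = 58.19 ✓.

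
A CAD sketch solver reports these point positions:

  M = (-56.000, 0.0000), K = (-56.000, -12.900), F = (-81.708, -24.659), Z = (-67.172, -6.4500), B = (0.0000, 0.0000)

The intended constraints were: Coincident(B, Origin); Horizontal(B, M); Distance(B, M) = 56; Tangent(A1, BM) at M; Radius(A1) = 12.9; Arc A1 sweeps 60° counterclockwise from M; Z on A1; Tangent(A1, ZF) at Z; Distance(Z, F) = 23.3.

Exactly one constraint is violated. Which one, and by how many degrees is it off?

Tangent(A1, ZF) at Z — off by 8.60°.

B = (0.00, 0.00) ✓; B.y = 0.00, M.y = 0.00 ✓; |BM| = 56.00 ✓; ∠(KM, MB) = 90.00° ✓; |KM| = 12.90 ✓; bearing(K→Z) − bearing(K→M) = 60.00° ✓; |KZ| = 12.90 ✓; ∠(KZ, ZF) = 98.60° ✗; |ZF| = 23.30 ✓.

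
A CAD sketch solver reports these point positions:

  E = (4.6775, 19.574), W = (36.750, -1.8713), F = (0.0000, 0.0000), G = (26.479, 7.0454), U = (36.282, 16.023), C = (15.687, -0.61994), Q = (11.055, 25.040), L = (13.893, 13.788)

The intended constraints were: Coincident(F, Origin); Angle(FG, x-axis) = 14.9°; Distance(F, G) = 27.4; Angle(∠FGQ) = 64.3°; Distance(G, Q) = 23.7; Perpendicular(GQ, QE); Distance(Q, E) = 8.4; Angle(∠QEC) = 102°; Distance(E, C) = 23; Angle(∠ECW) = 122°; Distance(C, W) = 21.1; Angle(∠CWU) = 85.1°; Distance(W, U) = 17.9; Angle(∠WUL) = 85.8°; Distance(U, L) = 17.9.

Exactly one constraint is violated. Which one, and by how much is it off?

Distance(U, L) = 17.9 — off by 4.60.

F = (0.00, 0.00) ✓; FG at 14.90° ✓; |FG| = 27.40 ✓; ∠FGQ = 64.30° ✓; |GQ| = 23.70 ✓; ∠(GQ, QE) = 90.00° ✓; |QE| = 8.399 ✓; ∠QEC = 102.0° ✓; |EC| = 23.00 ✓; ∠ECW = 122.0° ✓; |CW| = 21.10 ✓; ∠CWU = 85.10° ✓; |WU| = 17.90 ✓; ∠WUL = 85.80° ✓; |UL| = 22.50 ✗.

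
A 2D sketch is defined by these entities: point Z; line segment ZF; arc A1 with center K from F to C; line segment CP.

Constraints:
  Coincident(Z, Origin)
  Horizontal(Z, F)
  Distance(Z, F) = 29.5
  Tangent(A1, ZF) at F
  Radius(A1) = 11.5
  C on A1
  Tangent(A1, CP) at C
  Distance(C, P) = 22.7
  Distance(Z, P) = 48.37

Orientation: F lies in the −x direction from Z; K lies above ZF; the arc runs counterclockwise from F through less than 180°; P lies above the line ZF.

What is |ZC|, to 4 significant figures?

26.24

Z is at the origin; ZF is horizontal with |ZF| = 29.5 and F on the −x side, so F = (-29.50, 0.000). The tangent condition forces KF to be normal to ZF, so K = F + (0, 11.5) = (-29.50, 11.50). Since KC ⟂ CP (tangency), |KP| = √(11.5² + 22.7²) = 25.45 regardless of where C sits on A1. So P lies on both circle(Z, 48.37) and circle(K, 25.45); the above-ZF intersection is P = (-31.29, 36.88). C is the foot of the tangent from P: C = (-19.63, 17.41).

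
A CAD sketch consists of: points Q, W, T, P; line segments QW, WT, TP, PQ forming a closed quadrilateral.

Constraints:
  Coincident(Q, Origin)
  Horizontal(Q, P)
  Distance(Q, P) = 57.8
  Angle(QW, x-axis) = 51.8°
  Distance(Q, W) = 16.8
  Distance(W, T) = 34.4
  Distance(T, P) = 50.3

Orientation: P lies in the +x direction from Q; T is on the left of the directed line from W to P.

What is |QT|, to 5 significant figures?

51.171

Q is at the origin; QP is horizontal with |QP| = 57.8 and P in +x, so P = (57.8, 0). QW runs at 51.8° with |QW| = 16.8, so W = (10.389, 13.202). T is determined by |WT| = 34.4 and |TP| = 50.3 together: it lies at the intersection of circle(W, 34.4) and circle(P, 50.3). With |WP| = 49.215, the foot of the radical line on WP is 10.925 from W and the perpendicular offset is √(34.4² − 10.925²) = 32.619. Taking the left-of-WP solution: T = (29.664, 41.695).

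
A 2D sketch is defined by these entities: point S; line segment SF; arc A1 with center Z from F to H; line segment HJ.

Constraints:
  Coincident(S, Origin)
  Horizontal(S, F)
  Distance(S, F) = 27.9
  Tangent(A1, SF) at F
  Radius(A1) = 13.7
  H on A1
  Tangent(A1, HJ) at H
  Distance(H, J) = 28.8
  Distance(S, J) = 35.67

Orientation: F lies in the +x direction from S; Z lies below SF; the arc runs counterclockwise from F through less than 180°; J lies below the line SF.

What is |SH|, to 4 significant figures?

17.46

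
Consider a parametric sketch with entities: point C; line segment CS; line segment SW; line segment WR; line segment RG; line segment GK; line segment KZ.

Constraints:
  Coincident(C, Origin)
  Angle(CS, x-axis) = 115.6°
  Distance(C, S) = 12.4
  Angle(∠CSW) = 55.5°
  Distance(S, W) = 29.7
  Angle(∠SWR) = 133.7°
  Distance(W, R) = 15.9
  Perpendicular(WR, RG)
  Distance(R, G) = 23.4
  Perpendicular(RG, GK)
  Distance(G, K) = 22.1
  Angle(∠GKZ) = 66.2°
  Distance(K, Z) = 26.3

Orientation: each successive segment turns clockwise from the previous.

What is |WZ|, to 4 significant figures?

4.463

The perpendicularity gives GK at right angles to RG, so GK runs at 124.8°; with |GK| = 22.1, K = (1.231, -1.676). ∠GKZ = 66.2° gives KZ at 11.00° from the x-axis; with |KZ| = 26.3, Z = (27.05, 3.343). Then |WZ| = |Z − W| = 4.463.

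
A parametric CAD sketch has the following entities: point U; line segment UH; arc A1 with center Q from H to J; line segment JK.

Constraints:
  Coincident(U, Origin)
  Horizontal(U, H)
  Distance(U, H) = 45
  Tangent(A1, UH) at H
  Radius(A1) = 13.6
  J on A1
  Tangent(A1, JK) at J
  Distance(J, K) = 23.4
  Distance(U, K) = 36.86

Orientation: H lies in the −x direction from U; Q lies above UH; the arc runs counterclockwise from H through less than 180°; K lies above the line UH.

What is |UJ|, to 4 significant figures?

33.61

U is at the origin; U and H share the same y with |UH| = 45.0 and H on the −x side, so H = (-45.00, 0.000). The tangent condition forces QH to be normal to UH, so Q = H + (0, 13.6) = (-45.00, 13.60). Since QJ ⟂ JK (tangency), |QK| = √(13.6² + 23.4²) = 27.07 regardless of where J sits on A1. So K lies on both circle(U, 36.86) and circle(Q, 27.07); the above-UH intersection is K = (-22.75, 29.00). J is the foot of the tangent from K: J = (-32.69, 7.822).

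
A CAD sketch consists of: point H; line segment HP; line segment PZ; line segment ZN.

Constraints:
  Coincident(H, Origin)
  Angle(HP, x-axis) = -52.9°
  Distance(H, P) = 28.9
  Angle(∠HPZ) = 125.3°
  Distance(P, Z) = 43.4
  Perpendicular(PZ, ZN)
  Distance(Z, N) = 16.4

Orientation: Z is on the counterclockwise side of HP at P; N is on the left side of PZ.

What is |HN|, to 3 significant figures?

60.5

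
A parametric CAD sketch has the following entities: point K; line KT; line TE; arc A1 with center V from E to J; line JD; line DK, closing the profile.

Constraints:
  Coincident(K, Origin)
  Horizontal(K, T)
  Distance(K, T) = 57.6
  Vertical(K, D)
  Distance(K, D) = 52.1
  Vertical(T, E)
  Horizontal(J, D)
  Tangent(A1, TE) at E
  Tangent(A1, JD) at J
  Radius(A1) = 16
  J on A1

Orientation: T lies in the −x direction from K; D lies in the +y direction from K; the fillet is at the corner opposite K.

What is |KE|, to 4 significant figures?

67.98

K is at the origin; K and T share the same y with |KT| = 57.6 and T on the −x side, so T = (-57.60, 0.000). K and D share the same x with |KD| = 52.1 and D on the +y side, so D = (0.000, 52.10). The virtual corner opposite K is at (-57.60, 52.10). Since A1 is tangent to TE there, VE ⟂ TE and tangency of A1 to JD means the radius VJ is perpendicular to JD, with radius 16.0, so the center V sits 16.0 in from both sides at V = (-41.60, 36.10). That places the tangent points at E = (-57.60, 36.10) on TE and J = (-41.60, 52.10) on JD. Then |KE| = |E − K| = 67.98.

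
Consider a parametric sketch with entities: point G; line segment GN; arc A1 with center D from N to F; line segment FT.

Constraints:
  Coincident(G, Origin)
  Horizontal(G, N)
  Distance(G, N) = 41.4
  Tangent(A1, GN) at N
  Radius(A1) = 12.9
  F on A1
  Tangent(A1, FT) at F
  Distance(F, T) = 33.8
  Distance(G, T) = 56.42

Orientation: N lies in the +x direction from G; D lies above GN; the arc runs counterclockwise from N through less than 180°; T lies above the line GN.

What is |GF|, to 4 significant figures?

55.60

Checks: ∠(DN, NG) = 90.00° ✓; |DF| = 12.90 ✓; ∠(DF, FT) = 90.00° ✓; |FT| = 33.80 ✓; |GT| = 56.42 ✓.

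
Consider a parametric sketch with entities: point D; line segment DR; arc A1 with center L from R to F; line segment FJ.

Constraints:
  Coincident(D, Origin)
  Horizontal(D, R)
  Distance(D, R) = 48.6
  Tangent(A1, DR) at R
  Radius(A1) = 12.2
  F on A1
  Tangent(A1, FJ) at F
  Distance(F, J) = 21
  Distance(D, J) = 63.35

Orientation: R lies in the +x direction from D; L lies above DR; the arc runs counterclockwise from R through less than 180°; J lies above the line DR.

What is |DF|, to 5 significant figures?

62.209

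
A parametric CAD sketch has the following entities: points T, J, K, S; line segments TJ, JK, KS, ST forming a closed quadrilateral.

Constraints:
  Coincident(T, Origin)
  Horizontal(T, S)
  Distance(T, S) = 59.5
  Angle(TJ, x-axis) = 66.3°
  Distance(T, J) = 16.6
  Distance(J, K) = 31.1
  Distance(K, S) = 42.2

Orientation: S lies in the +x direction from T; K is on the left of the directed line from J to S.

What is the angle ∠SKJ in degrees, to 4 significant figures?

95.99°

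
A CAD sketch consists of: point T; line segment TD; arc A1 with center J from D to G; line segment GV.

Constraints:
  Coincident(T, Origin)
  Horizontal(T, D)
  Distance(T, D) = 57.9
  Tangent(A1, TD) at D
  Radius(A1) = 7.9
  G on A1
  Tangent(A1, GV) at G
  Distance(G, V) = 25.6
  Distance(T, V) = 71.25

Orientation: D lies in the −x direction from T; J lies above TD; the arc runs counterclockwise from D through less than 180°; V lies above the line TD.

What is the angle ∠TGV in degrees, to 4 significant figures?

129.6°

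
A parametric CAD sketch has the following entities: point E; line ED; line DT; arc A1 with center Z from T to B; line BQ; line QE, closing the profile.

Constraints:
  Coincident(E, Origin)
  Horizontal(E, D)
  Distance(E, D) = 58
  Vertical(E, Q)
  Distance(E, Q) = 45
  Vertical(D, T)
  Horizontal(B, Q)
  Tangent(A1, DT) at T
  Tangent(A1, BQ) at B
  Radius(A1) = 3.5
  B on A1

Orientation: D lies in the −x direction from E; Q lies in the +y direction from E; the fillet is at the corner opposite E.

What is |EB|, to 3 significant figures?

70.7

E is at the origin; E and D share the same y with |ED| = 58.0 and D on the −x side, so D = (-58.0, 0.00). E and Q share the same x with |EQ| = 45.0 and Q on the +y side, so Q = (0.00, 45.0). The virtual corner opposite E is at (-58.0, 45.0). The tangent condition forces ZT to be normal to DT and since A1 is tangent to BQ there, ZB ⟂ BQ, with radius 3.5, so the center Z sits 3.5 in from both sides at Z = (-54.5, 41.5). That places the tangent points at T = (-58.0, 41.5) on DT and B = (-54.5, 45.0) on BQ. Then |EB| = |B − E| = 70.7.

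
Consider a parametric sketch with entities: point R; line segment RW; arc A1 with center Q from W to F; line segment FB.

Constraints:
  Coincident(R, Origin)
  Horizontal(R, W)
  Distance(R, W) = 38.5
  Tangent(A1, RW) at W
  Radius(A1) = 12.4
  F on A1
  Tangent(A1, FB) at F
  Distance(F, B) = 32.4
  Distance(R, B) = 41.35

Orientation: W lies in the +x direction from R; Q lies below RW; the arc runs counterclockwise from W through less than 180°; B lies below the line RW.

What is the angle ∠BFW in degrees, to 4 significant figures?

145.3°

R is at the origin; R and W share the same y with |RW| = 38.5 and W on the +x side, so W = (38.50, 0.000). Tangency of A1 to RW means the radius QW is perpendicular to RW, so Q = W + (0, -12.4) = (38.50, -12.40). Since QF ⟂ FB (tangency), |QB| = √(12.4² + 32.4²) = 34.69 regardless of where F sits on A1. So B lies on both circle(R, 41.35) and circle(Q, 34.69); the below-RW intersection is B = (15.47, -38.35). F is the foot of the tangent from B: F = (26.90, -8.028).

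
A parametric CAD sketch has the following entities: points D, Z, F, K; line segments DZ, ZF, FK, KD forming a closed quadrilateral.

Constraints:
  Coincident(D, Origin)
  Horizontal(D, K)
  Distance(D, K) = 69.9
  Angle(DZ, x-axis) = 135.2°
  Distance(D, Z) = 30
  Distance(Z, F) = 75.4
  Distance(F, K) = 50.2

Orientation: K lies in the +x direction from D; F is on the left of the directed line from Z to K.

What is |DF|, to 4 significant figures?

67.88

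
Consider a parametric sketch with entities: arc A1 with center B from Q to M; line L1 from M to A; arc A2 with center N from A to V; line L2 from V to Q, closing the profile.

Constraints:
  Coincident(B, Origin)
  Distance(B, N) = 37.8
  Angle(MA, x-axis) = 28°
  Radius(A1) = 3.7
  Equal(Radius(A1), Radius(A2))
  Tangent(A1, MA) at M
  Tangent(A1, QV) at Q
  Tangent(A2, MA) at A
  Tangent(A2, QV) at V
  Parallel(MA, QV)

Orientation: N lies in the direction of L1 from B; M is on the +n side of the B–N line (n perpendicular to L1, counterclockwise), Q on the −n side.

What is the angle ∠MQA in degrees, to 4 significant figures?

78.92°

The slot axis is L1's direction at 28.0°, so u = (cos 28.0°, sin 28.0°) = (0.8829, 0.4695) and n = (−sin 28.0°, cos 28.0°) = (-0.4695, 0.8829). B is at the origin and N lies 37.8 along u from B, so N = 37.8·u = (33.38, 17.75). Tangency of A1 to both parallel lines with radius 3.7 puts M and Q at B ± 3.7·n: M = (-1.737, 3.267), Q = (1.737, -3.267). Equal radii place A and V the same way about N: A = N + 3.7·n = (31.64, 21.01), V = N − 3.7·n = (35.11, 14.48). Then cos ∠MQA = QM·QA / (|QM||QA|), giving 78.92°.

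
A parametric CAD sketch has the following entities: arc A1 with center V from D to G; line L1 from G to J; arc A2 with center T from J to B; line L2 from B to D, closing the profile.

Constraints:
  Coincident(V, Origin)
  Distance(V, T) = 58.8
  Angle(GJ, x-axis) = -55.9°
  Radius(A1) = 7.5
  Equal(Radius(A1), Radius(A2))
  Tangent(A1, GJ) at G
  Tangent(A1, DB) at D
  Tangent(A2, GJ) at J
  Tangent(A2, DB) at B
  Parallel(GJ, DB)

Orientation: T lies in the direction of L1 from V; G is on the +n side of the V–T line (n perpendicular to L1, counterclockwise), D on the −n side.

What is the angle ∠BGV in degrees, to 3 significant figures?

75.7°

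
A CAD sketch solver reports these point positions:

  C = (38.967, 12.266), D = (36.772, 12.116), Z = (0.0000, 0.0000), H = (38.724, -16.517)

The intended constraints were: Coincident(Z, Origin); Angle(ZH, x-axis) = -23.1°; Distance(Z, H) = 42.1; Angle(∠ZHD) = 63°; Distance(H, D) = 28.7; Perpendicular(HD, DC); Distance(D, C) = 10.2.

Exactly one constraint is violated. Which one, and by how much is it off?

Distance(D, C) = 10.2 — off by 8.00.

Z = (0.00, 0.00) ✓; ZH at -23.10° ✓; |ZH| = 42.10 ✓; ∠ZHD = 63.00° ✓; |HD| = 28.70 ✓; ∠(HD, DC) = 89.99° ✓; |DC| = 2.200 ✗.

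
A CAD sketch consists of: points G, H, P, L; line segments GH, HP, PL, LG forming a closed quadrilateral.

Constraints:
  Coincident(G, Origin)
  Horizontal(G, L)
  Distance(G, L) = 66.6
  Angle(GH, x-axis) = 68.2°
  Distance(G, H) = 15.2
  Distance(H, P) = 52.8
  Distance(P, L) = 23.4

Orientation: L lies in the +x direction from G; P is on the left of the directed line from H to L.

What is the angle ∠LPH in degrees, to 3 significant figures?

104°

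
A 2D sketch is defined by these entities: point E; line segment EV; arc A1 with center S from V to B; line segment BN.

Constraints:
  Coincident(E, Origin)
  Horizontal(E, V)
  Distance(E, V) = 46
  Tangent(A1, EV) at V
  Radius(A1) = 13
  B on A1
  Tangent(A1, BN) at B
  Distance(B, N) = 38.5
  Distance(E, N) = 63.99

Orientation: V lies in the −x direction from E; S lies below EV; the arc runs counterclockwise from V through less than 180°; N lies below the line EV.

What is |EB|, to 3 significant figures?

60.4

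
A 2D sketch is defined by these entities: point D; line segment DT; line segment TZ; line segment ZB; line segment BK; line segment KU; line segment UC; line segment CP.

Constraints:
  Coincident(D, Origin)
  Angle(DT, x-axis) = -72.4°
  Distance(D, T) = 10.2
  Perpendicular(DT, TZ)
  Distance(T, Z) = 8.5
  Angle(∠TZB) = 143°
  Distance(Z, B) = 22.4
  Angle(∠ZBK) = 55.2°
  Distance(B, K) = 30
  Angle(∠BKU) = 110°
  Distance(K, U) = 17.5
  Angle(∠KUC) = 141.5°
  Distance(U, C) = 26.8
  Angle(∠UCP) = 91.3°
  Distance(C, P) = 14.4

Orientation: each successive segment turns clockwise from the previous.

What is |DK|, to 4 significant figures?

12.83

D is at the origin; DT runs at -72.4° with length 10.2, so T = (3.084, -9.723). The perpendicularity gives TZ at right angles to DT, so TZ runs at -162.4°; with |TZ| = 8.5, Z = (-5.018, -12.29). ∠TZB = 143.0° gives ZB at 160.6° from the x-axis; with |ZB| = 22.4, B = (-26.15, -4.852). ∠ZBK = 55.2° gives BK at 35.80° from the x-axis; with |BK| = 30.0, K = (-1.814, 12.70). Then |DK| = |K − D| = 12.83.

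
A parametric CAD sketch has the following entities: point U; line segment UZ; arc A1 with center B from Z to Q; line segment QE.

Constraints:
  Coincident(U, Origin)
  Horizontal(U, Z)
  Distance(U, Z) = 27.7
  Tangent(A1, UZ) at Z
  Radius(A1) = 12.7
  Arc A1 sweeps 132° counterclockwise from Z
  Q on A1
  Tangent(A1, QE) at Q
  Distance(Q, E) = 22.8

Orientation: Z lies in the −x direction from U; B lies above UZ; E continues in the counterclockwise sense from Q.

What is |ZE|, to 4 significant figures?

38.58

U is at the origin; U and Z share the same y with |UZ| = 27.7 and Z on the −x side, so Z = (-27.70, 0.000). Since A1 is tangent to UZ there, BZ ⟂ UZ, so B = Z + (0, 12.7) = (-27.70, 12.70). On A1, Z sits at bearing -90° from B; a 132° counterclockwise sweep puts Q at bearing 42°, so Q = B + 12.7·(cos 42°, sin 42°) = (-18.26, 21.20). Since A1 is tangent to QE there, BQ ⟂ QE, so QE runs along (−sin 42°, cos 42°); with |QE| = 22.8, E = (-33.52, 38.14). Then |ZE| = |E − Z| = 38.58.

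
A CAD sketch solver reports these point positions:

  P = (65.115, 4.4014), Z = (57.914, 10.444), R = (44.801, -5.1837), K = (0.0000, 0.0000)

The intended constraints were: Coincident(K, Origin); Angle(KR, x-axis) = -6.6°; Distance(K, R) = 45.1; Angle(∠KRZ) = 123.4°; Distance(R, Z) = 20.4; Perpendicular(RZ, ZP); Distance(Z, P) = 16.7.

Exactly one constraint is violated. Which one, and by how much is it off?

Distance(Z, P) = 16.7 — off by 7.30.

K = (0.00, 0.00) ✓; KR at -6.600° ✓; |KR| = 45.10 ✓; ∠KRZ = 123.4° ✓; |RZ| = 20.40 ✓; ∠(RZ, ZP) = 90.00° ✓; |ZP| = 9.400 ✗.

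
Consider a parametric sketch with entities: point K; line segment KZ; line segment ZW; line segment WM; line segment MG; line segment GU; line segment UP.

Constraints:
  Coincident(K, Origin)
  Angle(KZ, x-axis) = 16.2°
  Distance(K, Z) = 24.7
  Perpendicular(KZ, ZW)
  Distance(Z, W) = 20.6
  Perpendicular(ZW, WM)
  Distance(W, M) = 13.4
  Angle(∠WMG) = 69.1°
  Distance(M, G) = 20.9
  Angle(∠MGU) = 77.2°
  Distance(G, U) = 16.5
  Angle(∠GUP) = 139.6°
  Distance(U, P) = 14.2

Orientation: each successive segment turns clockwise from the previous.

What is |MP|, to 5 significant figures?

25.288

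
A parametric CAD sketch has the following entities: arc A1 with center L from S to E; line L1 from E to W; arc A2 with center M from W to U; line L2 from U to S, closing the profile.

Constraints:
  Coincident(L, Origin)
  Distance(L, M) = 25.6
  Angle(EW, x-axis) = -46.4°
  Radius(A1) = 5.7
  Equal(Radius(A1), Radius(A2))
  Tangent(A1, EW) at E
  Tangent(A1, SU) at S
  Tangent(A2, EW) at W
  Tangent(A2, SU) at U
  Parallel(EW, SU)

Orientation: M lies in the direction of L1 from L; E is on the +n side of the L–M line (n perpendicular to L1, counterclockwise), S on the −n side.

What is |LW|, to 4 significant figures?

26.23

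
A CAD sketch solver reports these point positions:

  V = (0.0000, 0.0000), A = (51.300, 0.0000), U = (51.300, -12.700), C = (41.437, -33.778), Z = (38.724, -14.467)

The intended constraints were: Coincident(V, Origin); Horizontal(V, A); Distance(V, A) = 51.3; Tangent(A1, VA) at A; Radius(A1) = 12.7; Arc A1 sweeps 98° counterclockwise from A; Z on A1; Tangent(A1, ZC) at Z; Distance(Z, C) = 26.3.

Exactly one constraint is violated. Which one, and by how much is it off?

Distance(Z, C) = 26.3 — off by 6.80.

V = (0.00, 0.00) ✓; V.y = 0.00, A.y = 0.00 ✓; |VA| = 51.30 ✓; ∠(UA, AV) = 90.00° ✓; |UA| = 12.70 ✓; bearing(U→Z) − bearing(U→A) = 98.00° ✓; |UZ| = 12.70 ✓; ∠(UZ, ZC) = 90.00° ✓; |ZC| = 19.50 ✗.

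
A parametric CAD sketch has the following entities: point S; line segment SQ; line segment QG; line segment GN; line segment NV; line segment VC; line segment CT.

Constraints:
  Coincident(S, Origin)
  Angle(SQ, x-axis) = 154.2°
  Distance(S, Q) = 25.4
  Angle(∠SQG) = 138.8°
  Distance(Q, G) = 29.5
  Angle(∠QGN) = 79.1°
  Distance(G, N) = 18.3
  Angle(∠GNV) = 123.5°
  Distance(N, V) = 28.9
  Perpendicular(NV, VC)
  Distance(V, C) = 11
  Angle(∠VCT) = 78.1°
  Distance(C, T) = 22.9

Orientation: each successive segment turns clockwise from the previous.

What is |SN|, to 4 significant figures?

45.17

S is at the origin; SQ runs at 154.2° with length 25.4, so Q = (-22.87, 11.05). ∠SQG = 138.8° gives QG at 113.0° from the x-axis; with |QG| = 29.5, G = (-34.39, 38.21). ∠QGN = 79.1° gives GN at 12.10° from the x-axis; with |GN| = 18.3, N = (-16.50, 42.05). Then |SN| = |N − S| = 45.17.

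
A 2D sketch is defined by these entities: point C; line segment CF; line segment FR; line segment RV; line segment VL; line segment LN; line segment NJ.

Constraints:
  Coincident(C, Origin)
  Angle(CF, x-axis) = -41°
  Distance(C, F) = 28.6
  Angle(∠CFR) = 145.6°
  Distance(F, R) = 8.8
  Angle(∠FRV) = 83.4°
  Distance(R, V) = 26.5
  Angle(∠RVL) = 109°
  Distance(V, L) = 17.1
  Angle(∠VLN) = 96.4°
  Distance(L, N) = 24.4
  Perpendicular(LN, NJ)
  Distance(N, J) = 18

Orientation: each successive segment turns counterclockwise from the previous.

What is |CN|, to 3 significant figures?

10.4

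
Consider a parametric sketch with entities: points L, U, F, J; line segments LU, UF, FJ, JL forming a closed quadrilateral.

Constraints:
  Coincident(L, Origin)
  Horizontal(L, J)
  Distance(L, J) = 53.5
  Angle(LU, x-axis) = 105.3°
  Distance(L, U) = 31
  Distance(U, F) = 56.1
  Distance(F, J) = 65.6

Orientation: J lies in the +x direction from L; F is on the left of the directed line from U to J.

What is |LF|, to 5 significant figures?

73.335

L is at the origin; LJ is horizontal with |LJ| = 53.5 and J in +x, so J = (53.5, 0). LU runs at 105.3° with |LU| = 31.0, so U = (-8.1801, 29.901). F is determined by |UF| = 56.1 and |FJ| = 65.6 together: it lies at the intersection of circle(U, 56.1) and circle(J, 65.6). With |UJ| = 68.546, the foot of the radical line on UJ is 25.839 from U and the perpendicular offset is √(56.1² − 25.839²) = 49.795. Taking the left-of-UJ solution: F = (36.793, 63.437).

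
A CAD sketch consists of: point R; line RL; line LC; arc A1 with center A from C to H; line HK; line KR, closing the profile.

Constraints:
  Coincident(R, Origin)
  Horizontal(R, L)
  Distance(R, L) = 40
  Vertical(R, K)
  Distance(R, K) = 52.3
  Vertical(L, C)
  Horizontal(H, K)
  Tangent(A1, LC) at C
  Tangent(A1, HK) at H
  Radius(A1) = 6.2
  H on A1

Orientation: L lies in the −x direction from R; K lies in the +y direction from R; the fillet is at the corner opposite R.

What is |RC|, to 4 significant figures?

61.03

The virtual corner opposite R is at (-40.00, 52.30). Since A1 is tangent to LC there, AC ⟂ LC and since A1 is tangent to HK there, AH ⟂ HK, with radius 6.2, so the center A sits 6.2 in from both sides at A = (-33.80, 46.10). That places the tangent points at C = (-40.00, 46.10) on LC and H = (-33.80, 52.30) on HK. Then |RC| = |C − R| = 61.03.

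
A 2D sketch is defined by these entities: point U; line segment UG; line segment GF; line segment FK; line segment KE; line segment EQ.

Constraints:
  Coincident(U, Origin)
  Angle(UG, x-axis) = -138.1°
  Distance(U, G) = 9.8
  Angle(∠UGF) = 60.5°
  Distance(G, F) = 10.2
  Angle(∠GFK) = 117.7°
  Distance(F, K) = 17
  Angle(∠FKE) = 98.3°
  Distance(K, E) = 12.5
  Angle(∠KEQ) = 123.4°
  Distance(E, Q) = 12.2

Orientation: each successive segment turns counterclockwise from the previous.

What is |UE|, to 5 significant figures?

14.226

U is at the origin; UG runs at -138.1° with length 9.8, so G = (-7.2943, -6.5448). ∠UGF = 60.5° gives GF at -18.600° from the x-axis; with |GF| = 10.2, F = (2.3730, -9.7981). ∠GFK = 117.7° gives FK at 43.700° from the x-axis; with |FK| = 17.0, K = (14.663, 1.9469). ∠FKE = 98.3° gives KE at 125.40° from the x-axis; with |KE| = 12.5, E = (7.4224, 12.136). Then |UE| = |E − U| = 14.226.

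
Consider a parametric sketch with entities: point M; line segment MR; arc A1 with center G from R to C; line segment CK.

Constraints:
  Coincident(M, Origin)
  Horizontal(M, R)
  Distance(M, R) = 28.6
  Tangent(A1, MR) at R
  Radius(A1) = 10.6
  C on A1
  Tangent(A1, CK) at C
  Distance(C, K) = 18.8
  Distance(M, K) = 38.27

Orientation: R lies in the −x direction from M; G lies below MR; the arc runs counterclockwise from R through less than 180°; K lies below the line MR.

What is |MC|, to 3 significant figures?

40.3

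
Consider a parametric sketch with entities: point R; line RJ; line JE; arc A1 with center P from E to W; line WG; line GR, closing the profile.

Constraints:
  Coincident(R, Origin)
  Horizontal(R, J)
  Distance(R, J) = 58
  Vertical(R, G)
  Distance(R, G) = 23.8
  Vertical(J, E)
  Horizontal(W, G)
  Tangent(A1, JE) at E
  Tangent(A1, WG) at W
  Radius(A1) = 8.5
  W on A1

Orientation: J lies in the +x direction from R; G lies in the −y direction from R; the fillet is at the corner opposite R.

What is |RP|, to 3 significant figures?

51.8

R is at the origin; RJ is horizontal with |RJ| = 58.0 and J on the +x side, so J = (58.0, 0.00). R and G share the same x with |RG| = 23.8 and G on the −y side, so G = (0.00, -23.8). The virtual corner opposite R is at (58.0, -23.8). The tangent condition forces PE to be normal to JE and A1 meets WG tangentially, so PW is at right angles to WG, with radius 8.5, so the center P sits 8.5 in from both sides at P = (49.5, -15.3). Then |RP| = |P − R| = 51.8.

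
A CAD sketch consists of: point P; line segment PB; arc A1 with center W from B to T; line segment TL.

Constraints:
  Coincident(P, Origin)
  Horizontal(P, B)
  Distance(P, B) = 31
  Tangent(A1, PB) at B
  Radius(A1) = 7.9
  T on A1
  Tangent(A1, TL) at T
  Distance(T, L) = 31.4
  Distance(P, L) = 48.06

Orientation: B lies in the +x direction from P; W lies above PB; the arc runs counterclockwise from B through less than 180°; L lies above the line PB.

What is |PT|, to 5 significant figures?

39.836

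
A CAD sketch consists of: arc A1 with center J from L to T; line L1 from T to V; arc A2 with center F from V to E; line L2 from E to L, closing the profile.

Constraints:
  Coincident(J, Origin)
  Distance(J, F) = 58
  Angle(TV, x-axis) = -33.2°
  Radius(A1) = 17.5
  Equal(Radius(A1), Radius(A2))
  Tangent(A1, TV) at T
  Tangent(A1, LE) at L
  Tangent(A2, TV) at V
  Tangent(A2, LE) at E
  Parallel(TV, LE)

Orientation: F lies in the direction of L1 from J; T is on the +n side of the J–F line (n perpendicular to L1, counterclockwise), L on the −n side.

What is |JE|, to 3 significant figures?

60.6

The slot axis is L1's direction at -33.2°, so u = (cos -33.2°, sin -33.2°) = (0.837, -0.548) and n = (−sin -33.2°, cos -33.2°) = (0.548, 0.837). J is at the origin and F lies 58.0 along u from J, so F = 58.0·u = (48.5, -31.8). Tangency of A1 to both parallel lines with radius 17.5 puts T and L at J ± 17.5·n: T = (9.58, 14.6), L = (-9.58, -14.6). Equal radii place V and E the same way about F: V = F + 17.5·n = (58.1, -17.1), E = F − 17.5·n = (38.9, -46.4). Then |JE| = |E − J| = 60.6.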